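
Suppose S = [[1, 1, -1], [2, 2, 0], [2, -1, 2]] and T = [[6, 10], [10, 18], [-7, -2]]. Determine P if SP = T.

P = [[0, 3], [5, 6], [-1, -1]]

Left-multiplying both sides by S⁻¹ gives P = S⁻¹T.
S has determinant 6; S⁻¹ = [[2/3, -1/6, 1/3], [-2/3, 2/3, -1/3], [-1, 1/2, 0]].
P = S⁻¹T = [[2/3, -1/6, 1/3], [-2/3, 2/3, -1/3], [-1, 1/2, 0]] · [[6, 10], [10, 18], [-7, -2]] = [[0, 3], [5, 6], [-1, -1]].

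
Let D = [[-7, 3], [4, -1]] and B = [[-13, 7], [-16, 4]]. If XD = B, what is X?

Right-multiplying both sides by D⁻¹ gives X = BD⁻¹.
D has determinant -5; D⁻¹ = [[1/5, 3/5], [4/5, 7/5]].
X = BD⁻¹ = [[-13, 7], [-16, 4]] · [[1/5, 3/5], [4/5, 7/5]] = [[3, 2], [0, -4]].

X = [[3, 2], [0, -4]]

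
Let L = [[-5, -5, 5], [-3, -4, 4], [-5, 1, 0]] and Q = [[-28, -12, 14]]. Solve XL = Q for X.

Since L sits to the right of X, X = QL⁻¹.
det L = 5, so L⁻¹ = [[-4/5, 1, 0], [-4, 5, 1], [-23/5, 6, 1]].
X = QL⁻¹ = [[-28, -12, 14]] · [[-4/5, 1, 0], [-4, 5, 1], [-23/5, 6, 1]] = [[6, -4, 2]].

X = [[6, -4, 2]]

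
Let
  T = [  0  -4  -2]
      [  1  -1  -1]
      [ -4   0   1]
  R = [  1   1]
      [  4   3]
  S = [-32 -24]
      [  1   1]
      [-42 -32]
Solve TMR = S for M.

M = [[0, 3], [1, 1], [-2, 2]]

Left-multiply by T⁻¹ and right-multiply by R⁻¹: M = T⁻¹SR⁻¹.
T has determinant -4; T⁻¹ = [[1/4, -1, -1/2], [-3/4, 2, 1/2], [1, -4, -1]].
det R = -1; the adjugate gives R⁻¹ = [[-3, 1], [4, -1]].
T⁻¹S = [[12, 9], [5, 4], [6, 4]].
M = (T⁻¹S)R⁻¹ = [[0, 3], [1, 1], [-2, 2]].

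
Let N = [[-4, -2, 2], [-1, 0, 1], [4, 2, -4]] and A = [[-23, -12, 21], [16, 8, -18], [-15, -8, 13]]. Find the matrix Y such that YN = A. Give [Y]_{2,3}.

5

Since N sits to the right of Y, Y = AN⁻¹.
N has determinant 4; N⁻¹ = [[-1/2, -1, -1/2], [0, 2, 1/2], [-1/2, 0, -1/2]].
Y = AN⁻¹ = [[-23, -12, 21], [16, 8, -18], [-15, -8, 13]] · [[-1/2, -1, -1/2], [0, 2, 1/2], [-1/2, 0, -1/2]] = [[1, -1, -5], [1, 0, 5], [1, -1, -3]].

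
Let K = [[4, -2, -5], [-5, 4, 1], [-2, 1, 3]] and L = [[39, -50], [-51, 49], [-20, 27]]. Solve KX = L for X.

K is on the left of X, so left-multiply by K⁻¹: X = K⁻¹L.
det K = 3; the adjugate gives K⁻¹ = [[11/3, 1/3, 6], [13/3, 2/3, 7], [1, 0, 2]].
X = K⁻¹L = [[11/3, 1/3, 6], [13/3, 2/3, 7], [1, 0, 2]] · [[39, -50], [-51, 49], [-20, 27]] = [[6, -5], [-5, 5], [-1, 4]].

X = [[6, -5], [-5, 5], [-1, 4]]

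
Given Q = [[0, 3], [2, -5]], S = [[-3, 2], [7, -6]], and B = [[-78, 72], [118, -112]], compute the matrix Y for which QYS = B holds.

Y = [[2, 0], [-3, -5]]

Isolating Y: multiply by Q⁻¹ from the left and S⁻¹ from the right, so Y = Q⁻¹BS⁻¹.
det Q = -6; the adjugate gives Q⁻¹ = [[5/6, 1/2], [1/3, 0]].
S has determinant 4; S⁻¹ = [[-3/2, -1/2], [-7/4, -3/4]].
Q⁻¹B = [[-6, 4], [-26, 24]].
Y = (Q⁻¹B)S⁻¹ = [[2, 0], [-3, -5]].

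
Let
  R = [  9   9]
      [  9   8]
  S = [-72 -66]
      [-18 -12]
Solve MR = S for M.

M = [[-2, -6], [4, -6]]

R is on the right of M, so right-multiply by R⁻¹: M = SR⁻¹.
det R = -9; the adjugate gives R⁻¹ = [[-8/9, 1], [1, -1]].
M = SR⁻¹ = [[-72, -66], [-18, -12]] · [[-8/9, 1], [1, -1]] = [[-2, -6], [4, -6]].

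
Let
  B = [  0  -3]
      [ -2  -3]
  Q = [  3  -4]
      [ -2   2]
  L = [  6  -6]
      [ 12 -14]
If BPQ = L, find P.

P = B⁻¹LQ⁻¹ (apply B⁻¹ on the left and Q⁻¹ on the right).
B has determinant -6; B⁻¹ = [[1/2, -1/2], [-1/3, 0]].
Q has determinant -2; Q⁻¹ = [[-1, -2], [-1, -3/2]].
B⁻¹L = [[-3, 4], [-2, 2]].
P = (B⁻¹L)Q⁻¹ = [[-1, 0], [0, 1]].

P = [[-1, 0], [0, 1]]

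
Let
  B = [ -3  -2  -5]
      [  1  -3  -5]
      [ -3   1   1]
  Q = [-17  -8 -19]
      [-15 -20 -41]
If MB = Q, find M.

Since B sits to the right of M, M = QB⁻¹.
B has determinant 6; B⁻¹ = [[1/3, -1/2, -5/6], [7/3, -3, -10/3], [-4/3, 3/2, 11/6]].
M = QB⁻¹ = [[-17, -8, -19], [-15, -20, -41]] · [[1/3, -1/2, -5/6], [7/3, -3, -10/3], [-4/3, 3/2, 11/6]] = [[1, 4, 6], [3, 6, 4]].

M = [[1, 4, 6], [3, 6, 4]]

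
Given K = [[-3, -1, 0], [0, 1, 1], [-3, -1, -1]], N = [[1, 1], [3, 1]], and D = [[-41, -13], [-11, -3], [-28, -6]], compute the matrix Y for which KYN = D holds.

Y = [[-2, 5], [5, -1], [-4, -3]]

Y = K⁻¹DN⁻¹ (apply K⁻¹ on the left and N⁻¹ on the right).
det K = 3, so K⁻¹ = [[0, -1/3, -1/3], [-1, 1, 1], [1, 0, -1]].
det N = -2, so N⁻¹ = [[-1/2, 1/2], [3/2, -1/2]].
K⁻¹D = [[13, 3], [2, 4], [-13, -7]].
Y = (K⁻¹D)N⁻¹ = [[-2, 5], [5, -1], [-4, -3]].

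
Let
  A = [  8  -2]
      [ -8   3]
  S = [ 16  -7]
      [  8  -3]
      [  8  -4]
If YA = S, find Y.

Y = [[-1, -3], [0, -1], [-1, -2]]

Since A sits to the right of Y, Y = SA⁻¹.
det A = 8; the adjugate gives A⁻¹ = [[3/8, 1/4], [1, 1]].
Y = SA⁻¹ = [[16, -7], [8, -3], [8, -4]] · [[3/8, 1/4], [1, 1]] = [[-1, -3], [0, -1], [-1, -2]].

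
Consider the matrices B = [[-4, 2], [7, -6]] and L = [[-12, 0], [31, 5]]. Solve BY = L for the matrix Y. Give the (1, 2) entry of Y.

Since B multiplies Y on the left, Y = B⁻¹L.
det B = 10, so B⁻¹ = [[-3/5, -1/5], [-7/10, -2/5]].
Y = B⁻¹L = [[-3/5, -1/5], [-7/10, -2/5]] · [[-12, 0], [31, 5]] = [[1, -1], [-4, -2]].

-1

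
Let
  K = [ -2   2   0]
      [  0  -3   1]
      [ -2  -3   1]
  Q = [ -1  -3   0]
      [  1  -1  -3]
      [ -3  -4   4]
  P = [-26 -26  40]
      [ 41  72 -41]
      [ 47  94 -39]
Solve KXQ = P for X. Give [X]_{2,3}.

4

Isolating X: multiply by K⁻¹ from the left and Q⁻¹ from the right, so X = K⁻¹PQ⁻¹.
det K = -4, so K⁻¹ = [[0, 1/2, -1/2], [1/2, 1/2, -1/2], [3/2, 5/2, -3/2]].
Q has determinant 1; Q⁻¹ = [[-16, 12, 9], [5, -4, -3], [-7, 5, 4]].
K⁻¹P = [[-3, -11, -1], [-16, -24, 19], [-7, 0, 16]].
X = (K⁻¹P)Q⁻¹ = [[0, 3, 2], [3, -1, 4], [0, -4, 1]].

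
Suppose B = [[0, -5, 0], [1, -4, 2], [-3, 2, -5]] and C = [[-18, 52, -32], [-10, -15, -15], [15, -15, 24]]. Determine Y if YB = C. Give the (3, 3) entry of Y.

-6

B is on the right of Y, so right-multiply by B⁻¹: Y = CB⁻¹.
det B = 5, so B⁻¹ = [[16/5, -5, -2], [-1/5, 0, 0], [-2, 3, 1]].
Y = CB⁻¹ = [[-18, 52, -32], [-10, -15, -15], [15, -15, 24]] · [[16/5, -5, -2], [-1/5, 0, 0], [-2, 3, 1]] = [[-4, -6, 4], [1, 5, 5], [3, -3, -6]].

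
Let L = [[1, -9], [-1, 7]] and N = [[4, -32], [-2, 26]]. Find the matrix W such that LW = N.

W = [[-5, -5], [-1, 3]]

Since L multiplies W on the left, W = L⁻¹N.
L has determinant -2; L⁻¹ = [[-7/2, -9/2], [-1/2, -1/2]].
W = L⁻¹N = [[-7/2, -9/2], [-1/2, -1/2]] · [[4, -32], [-2, 26]] = [[-5, -5], [-1, 3]].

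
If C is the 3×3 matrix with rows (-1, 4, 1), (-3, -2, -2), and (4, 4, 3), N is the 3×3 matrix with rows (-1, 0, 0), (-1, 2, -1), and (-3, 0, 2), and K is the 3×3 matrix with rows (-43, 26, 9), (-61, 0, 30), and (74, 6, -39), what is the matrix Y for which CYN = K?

Isolating Y: multiply by C⁻¹ from the left and N⁻¹ from the right, so Y = C⁻¹KN⁻¹.
det C = -2; the adjugate gives C⁻¹ = [[-1, 4, 3], [-1/2, 7/2, 5/2], [2, -10, -7]].
det N = -4, so N⁻¹ = [[-1, 0, 0], [-5/4, 1/2, 1/4], [-3/2, 0, 1/2]].
C⁻¹K = [[21, -8, -6], [-7, 2, 3], [6, 10, -9]].
Y = (C⁻¹K)N⁻¹ = [[-2, -4, -5], [0, 1, 2], [-5, 5, -2]].

Y = [[-2, -4, -5], [0, 1, 2], [-5, 5, -2]]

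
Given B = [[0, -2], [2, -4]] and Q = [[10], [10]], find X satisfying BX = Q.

X = [[-5], [-5]]

B is on the left of X, so left-multiply by B⁻¹: X = B⁻¹Q.
det B = 4; the adjugate gives B⁻¹ = [[-1, 1/2], [-1/2, 0]].
X = B⁻¹Q = [[-1, 1/2], [-1/2, 0]] · [[10], [10]] = [[-5], [-5]].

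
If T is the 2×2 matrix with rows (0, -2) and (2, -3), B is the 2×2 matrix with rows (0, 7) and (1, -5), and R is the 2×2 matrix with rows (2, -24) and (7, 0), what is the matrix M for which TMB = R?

M = T⁻¹RB⁻¹ (apply T⁻¹ on the left and B⁻¹ on the right).
T has determinant 4; T⁻¹ = [[-3/4, 1/2], [-1/2, 0]].
det B = -7; the adjugate gives B⁻¹ = [[5/7, 1], [1/7, 0]].
T⁻¹R = [[2, 18], [-1, 12]].
M = (T⁻¹R)B⁻¹ = [[4, 2], [1, -1]].

M = [[4, 2], [1, -1]]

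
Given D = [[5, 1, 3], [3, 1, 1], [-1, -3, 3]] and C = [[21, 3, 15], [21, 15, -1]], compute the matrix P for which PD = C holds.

Since D sits to the right of P, P = CD⁻¹.
D has determinant -4; D⁻¹ = [[-3/2, 3, 1/2], [5/2, -9/2, -1], [2, -7/2, -1/2]].
P = CD⁻¹ = [[21, 3, 15], [21, 15, -1]] · [[-3/2, 3, 1/2], [5/2, -9/2, -1], [2, -7/2, -1/2]] = [[6, -3, 0], [4, -1, -4]].

P = [[6, -3, 0], [4, -1, -4]]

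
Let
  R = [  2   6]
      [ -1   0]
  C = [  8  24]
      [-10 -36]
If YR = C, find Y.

Y = [[4, 0], [-6, -2]]

Right-multiplying both sides by R⁻¹ gives Y = CR⁻¹.
det R = 6, so R⁻¹ = [[0, -1], [1/6, 1/3]].
Y = CR⁻¹ = [[8, 24], [-10, -36]] · [[0, -1], [1/6, 1/3]] = [[4, 0], [-6, -2]].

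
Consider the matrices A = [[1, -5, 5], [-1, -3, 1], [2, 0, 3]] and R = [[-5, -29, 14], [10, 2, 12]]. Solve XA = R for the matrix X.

X = [[4, 3, -3], [2, -4, 2]]

Right-multiplying both sides by A⁻¹ gives X = RA⁻¹.
A has determinant -4; A⁻¹ = [[9/4, -15/4, -5/2], [-5/4, 7/4, 3/2], [-3/2, 5/2, 2]].
X = RA⁻¹ = [[-5, -29, 14], [10, 2, 12]] · [[9/4, -15/4, -5/2], [-5/4, 7/4, 3/2], [-3/2, 5/2, 2]] = [[4, 3, -3], [2, -4, 2]].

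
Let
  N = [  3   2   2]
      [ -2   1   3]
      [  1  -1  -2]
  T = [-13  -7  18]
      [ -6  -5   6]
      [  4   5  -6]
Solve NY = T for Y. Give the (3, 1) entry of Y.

-5

Left-multiplying both sides by N⁻¹ gives Y = N⁻¹T.
det N = 3, so N⁻¹ = [[1/3, 2/3, 4/3], [-1/3, -8/3, -13/3], [1/3, 5/3, 7/3]].
Y = N⁻¹T = [[1/3, 2/3, 4/3], [-1/3, -8/3, -13/3], [1/3, 5/3, 7/3]] · [[-13, -7, 18], [-6, -5, 6], [4, 5, -6]] = [[-3, 1, 2], [3, -6, 4], [-5, 1, 2]].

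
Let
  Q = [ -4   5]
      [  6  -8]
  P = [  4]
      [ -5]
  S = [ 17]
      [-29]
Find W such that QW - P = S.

W = [[1], [5]]

QW = S + P = [[21], [-34]].
Q is on the left of W, so left-multiply by Q⁻¹: W = Q⁻¹(S + P).
det Q = 2, so Q⁻¹ = [[-4, -5/2], [-3, -2]].
W = Q⁻¹(S + P) = [[1], [5]].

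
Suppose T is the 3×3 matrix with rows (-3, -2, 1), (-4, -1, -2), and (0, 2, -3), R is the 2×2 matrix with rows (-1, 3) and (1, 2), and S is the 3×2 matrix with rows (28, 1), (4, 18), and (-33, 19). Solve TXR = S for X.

X = [[0, -3], [4, -2], [-3, 4]]

X = T⁻¹SR⁻¹ (apply T⁻¹ on the left and R⁻¹ on the right).
det T = -5, so T⁻¹ = [[-7/5, 4/5, -1], [12/5, -9/5, 2], [8/5, -6/5, 1]].
det R = -5; the adjugate gives R⁻¹ = [[-2/5, 3/5], [1/5, 1/5]].
T⁻¹S = [[-3, -6], [-6, 8], [7, -1]].
X = (T⁻¹S)R⁻¹ = [[0, -3], [4, -2], [-3, 4]].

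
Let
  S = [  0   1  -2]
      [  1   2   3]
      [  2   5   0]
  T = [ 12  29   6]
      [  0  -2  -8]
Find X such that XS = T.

X = [[0, 2, 5], [-5, -6, 3]]

Right-multiplying both sides by S⁻¹ gives X = TS⁻¹.
S has determinant 4; S⁻¹ = [[-15/4, -5/2, 7/4], [3/2, 1, -1/2], [1/4, 1/2, -1/4]].
X = TS⁻¹ = [[12, 29, 6], [0, -2, -8]] · [[-15/4, -5/2, 7/4], [3/2, 1, -1/2], [1/4, 1/2, -1/4]] = [[0, 2, 5], [-5, -6, 3]].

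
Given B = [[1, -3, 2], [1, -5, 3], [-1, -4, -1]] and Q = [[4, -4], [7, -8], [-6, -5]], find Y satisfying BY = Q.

Y = [[-3, 3], [1, 1], [5, -2]]

B is on the left of Y, so left-multiply by B⁻¹: Y = B⁻¹Q.
det B = 5, so B⁻¹ = [[17/5, -11/5, 1/5], [-2/5, 1/5, -1/5], [-9/5, 7/5, -2/5]].
Y = B⁻¹Q = [[17/5, -11/5, 1/5], [-2/5, 1/5, -1/5], [-9/5, 7/5, -2/5]] · [[4, -4], [7, -8], [-6, -5]] = [[-3, 3], [1, 1], [5, -2]].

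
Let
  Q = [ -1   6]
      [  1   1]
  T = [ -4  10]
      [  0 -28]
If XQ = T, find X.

Since Q sits to the right of X, X = TQ⁻¹.
det Q = -7, so Q⁻¹ = [[-1/7, 6/7], [1/7, 1/7]].
X = TQ⁻¹ = [[-4, 10], [0, -28]] · [[-1/7, 6/7], [1/7, 1/7]] = [[2, -2], [-4, -4]].

X = [[2, -2], [-4, -4]]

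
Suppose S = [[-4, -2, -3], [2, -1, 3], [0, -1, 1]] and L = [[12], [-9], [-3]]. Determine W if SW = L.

W = [[3], [-3], [-6]]

Since S multiplies W on the left, W = S⁻¹L.
det S = 2, so S⁻¹ = [[1, 5/2, -9/2], [-1, -2, 3], [-1, -2, 4]].
W = S⁻¹L = [[1, 5/2, -9/2], [-1, -2, 3], [-1, -2, 4]] · [[12], [-9], [-3]] = [[3], [-3], [-6]].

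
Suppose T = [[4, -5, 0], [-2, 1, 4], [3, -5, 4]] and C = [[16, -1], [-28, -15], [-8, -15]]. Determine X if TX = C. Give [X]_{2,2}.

T is on the left of X, so left-multiply by T⁻¹: X = T⁻¹C.
T has determinant -4; T⁻¹ = [[-6, -5, 5], [-5, -4, 4], [-7/4, -5/4, 3/2]].
X = T⁻¹C = [[-6, -5, 5], [-5, -4, 4], [-7/4, -5/4, 3/2]] · [[16, -1], [-28, -15], [-8, -15]] = [[4, 6], [0, 5], [-5, -2]].

5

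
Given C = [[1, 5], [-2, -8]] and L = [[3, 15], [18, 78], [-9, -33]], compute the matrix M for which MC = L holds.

M = [[3, 0], [6, -6], [3, 6]]

Since C sits to the right of M, M = LC⁻¹.
det C = 2, so C⁻¹ = [[-4, -5/2], [1, 1/2]].
M = LC⁻¹ = [[3, 15], [18, 78], [-9, -33]] · [[-4, -5/2], [1, 1/2]] = [[3, 0], [6, -6], [3, 6]].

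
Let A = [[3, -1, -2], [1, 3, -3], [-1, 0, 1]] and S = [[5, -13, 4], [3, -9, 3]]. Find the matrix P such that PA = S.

A is on the right of P, so right-multiply by A⁻¹: P = SA⁻¹.
det A = 1, so A⁻¹ = [[3, 1, 9], [2, 1, 7], [3, 1, 10]].
P = SA⁻¹ = [[5, -13, 4], [3, -9, 3]] · [[3, 1, 9], [2, 1, 7], [3, 1, 10]] = [[1, -4, -6], [0, -3, -6]].

P = [[1, -4, -6], [0, -3, -6]]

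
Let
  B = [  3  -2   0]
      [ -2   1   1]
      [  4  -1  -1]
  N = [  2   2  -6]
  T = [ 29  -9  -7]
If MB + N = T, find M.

M = [[5, 4, 5]]

MB = T − N = [[27, -11, -1]].
B is on the right of M, so right-multiply by B⁻¹: M = (T − N)B⁻¹.
det B = -4; the adjugate gives B⁻¹ = [[0, 1/2, 1/2], [-1/2, 3/4, 3/4], [1/2, 5/4, 1/4]].
M = (T − N)B⁻¹ = [[5, 4, 5]].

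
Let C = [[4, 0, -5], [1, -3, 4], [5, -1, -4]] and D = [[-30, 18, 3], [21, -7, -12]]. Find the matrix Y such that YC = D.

Y = [[1, -4, -6], [0, 1, 4]]

Right-multiplying both sides by C⁻¹ gives Y = DC⁻¹.
det C = -6; the adjugate gives C⁻¹ = [[-8/3, -5/6, 5/2], [-4, -3/2, 7/2], [-7/3, -2/3, 2]].
Y = DC⁻¹ = [[-30, 18, 3], [21, -7, -12]] · [[-8/3, -5/6, 5/2], [-4, -3/2, 7/2], [-7/3, -2/3, 2]] = [[1, -4, -6], [0, 1, 4]].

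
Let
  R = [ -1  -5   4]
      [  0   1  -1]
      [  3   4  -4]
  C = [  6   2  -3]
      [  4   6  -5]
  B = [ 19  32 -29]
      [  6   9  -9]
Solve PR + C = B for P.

P = [[-4, -2, 3], [1, 4, 1]]

PR = B − C = [[13, 30, -26], [2, 3, -4]].
Right-multiplying both sides by R⁻¹ gives P = (B − C)R⁻¹.
R has determinant 3; R⁻¹ = [[0, -4/3, 1/3], [-1, -8/3, -1/3], [-1, -11/3, -1/3]].
P = (B − C)R⁻¹ = [[-4, -2, 3], [1, 4, 1]].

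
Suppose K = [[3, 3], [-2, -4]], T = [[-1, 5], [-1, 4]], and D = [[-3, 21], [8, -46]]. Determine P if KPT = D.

P = [[-1, -1], [4, -1]]

Isolating P: multiply by K⁻¹ from the left and T⁻¹ from the right, so P = K⁻¹DT⁻¹.
det K = -6, so K⁻¹ = [[2/3, 1/2], [-1/3, -1/2]].
det T = 1; the adjugate gives T⁻¹ = [[4, -5], [1, -1]].
K⁻¹D = [[2, -9], [-3, 16]].
P = (K⁻¹D)T⁻¹ = [[-1, -1], [4, -1]].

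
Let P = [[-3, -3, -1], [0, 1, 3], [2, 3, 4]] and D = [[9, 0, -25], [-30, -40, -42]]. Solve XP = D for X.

Since P sits to the right of X, X = DP⁻¹.
det P = -1, so P⁻¹ = [[5, -9, 8], [-6, 10, -9], [2, -3, 3]].
X = DP⁻¹ = [[9, 0, -25], [-30, -40, -42]] · [[5, -9, 8], [-6, 10, -9], [2, -3, 3]] = [[-5, -6, -3], [6, -4, -6]].

X = [[-5, -6, -3], [6, -4, -6]]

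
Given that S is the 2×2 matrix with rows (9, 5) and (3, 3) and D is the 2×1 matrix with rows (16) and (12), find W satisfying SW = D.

Left-multiplying both sides by S⁻¹ gives W = S⁻¹D.
det S = 12, so S⁻¹ = [[1/4, -5/12], [-1/4, 3/4]].
W = S⁻¹D = [[1/4, -5/12], [-1/4, 3/4]] · [[16], [12]] = [[-1], [5]].

W = [[-1], [5]]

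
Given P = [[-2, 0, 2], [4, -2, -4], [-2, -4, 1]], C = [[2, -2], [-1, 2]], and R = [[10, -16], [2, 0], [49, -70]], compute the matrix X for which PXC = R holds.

X = [[-1, -2], [-3, 5], [0, -5]]

Left-multiply by P⁻¹ and right-multiply by C⁻¹: X = P⁻¹RC⁻¹.
P has determinant -4; P⁻¹ = [[9/2, 2, -1], [-1, -1/2, 0], [5, 2, -1]].
C has determinant 2; C⁻¹ = [[1, 1], [1/2, 1]].
P⁻¹R = [[0, -2], [-11, 16], [5, -10]].
X = (P⁻¹R)C⁻¹ = [[-1, -2], [-3, 5], [0, -5]].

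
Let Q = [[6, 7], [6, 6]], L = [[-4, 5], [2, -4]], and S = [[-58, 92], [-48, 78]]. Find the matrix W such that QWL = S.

W = Q⁻¹SL⁻¹ (apply Q⁻¹ on the left and L⁻¹ on the right).
det Q = -6, so Q⁻¹ = [[-1, 7/6], [1, -1]].
L has determinant 6; L⁻¹ = [[-2/3, -5/6], [-1/3, -2/3]].
Q⁻¹S = [[2, -1], [-10, 14]].
W = (Q⁻¹S)L⁻¹ = [[-1, -1], [2, -1]].

W = [[-1, -1], [2, -1]]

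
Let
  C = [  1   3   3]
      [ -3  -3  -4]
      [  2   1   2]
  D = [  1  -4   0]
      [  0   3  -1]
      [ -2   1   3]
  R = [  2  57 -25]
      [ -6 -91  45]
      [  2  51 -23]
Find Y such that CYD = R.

Y = C⁻¹RD⁻¹ (apply C⁻¹ on the left and D⁻¹ on the right).
C has determinant 1; C⁻¹ = [[-2, -3, -3], [-2, -4, -5], [3, 5, 6]].
D has determinant 2; D⁻¹ = [[5, 6, 2], [1, 3/2, 1/2], [3, 7/2, 3/2]].
C⁻¹R = [[8, 6, -16], [10, -5, -15], [-12, 22, 12]].
Y = (C⁻¹R)D⁻¹ = [[-2, 1, -5], [0, 0, -5], [-2, 3, 5]].

Y = [[-2, 1, -5], [0, 0, -5], [-2, 3, 5]]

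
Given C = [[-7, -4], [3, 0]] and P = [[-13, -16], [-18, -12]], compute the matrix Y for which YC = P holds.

Y = [[4, 5], [3, 1]]

C is on the right of Y, so right-multiply by C⁻¹: Y = PC⁻¹.
C has determinant 12; C⁻¹ = [[0, 1/3], [-1/4, -7/12]].
Y = PC⁻¹ = [[-13, -16], [-18, -12]] · [[0, 1/3], [-1/4, -7/12]] = [[4, 5], [3, 1]].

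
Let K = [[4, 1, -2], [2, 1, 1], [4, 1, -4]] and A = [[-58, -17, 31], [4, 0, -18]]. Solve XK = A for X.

Right-multiplying both sides by K⁻¹ gives X = AK⁻¹.
det K = -4, so K⁻¹ = [[5/4, -1/2, -3/4], [-3, 2, 2], [1/2, 0, -1/2]].
X = AK⁻¹ = [[-58, -17, 31], [4, 0, -18]] · [[5/4, -1/2, -3/4], [-3, 2, 2], [1/2, 0, -1/2]] = [[-6, -5, -6], [-4, -2, 6]].

X = [[-6, -5, -6], [-4, -2, 6]]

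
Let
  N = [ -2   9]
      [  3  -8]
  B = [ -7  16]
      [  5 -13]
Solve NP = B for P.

Left-multiplying both sides by N⁻¹ gives P = N⁻¹B.
det N = -11; the adjugate gives N⁻¹ = [[8/11, 9/11], [3/11, 2/11]].
P = N⁻¹B = [[8/11, 9/11], [3/11, 2/11]] · [[-7, 16], [5, -13]] = [[-1, 1], [-1, 2]].

P = [[-1, 1], [-1, 2]]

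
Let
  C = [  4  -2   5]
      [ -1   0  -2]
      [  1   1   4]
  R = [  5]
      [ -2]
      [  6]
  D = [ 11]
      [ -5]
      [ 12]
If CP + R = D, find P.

P = [[3], [3], [0]]

CP = D − R = [[6], [-3], [6]].
C is on the left of P, so left-multiply by C⁻¹: P = C⁻¹(D − R).
det C = -1; the adjugate gives C⁻¹ = [[-2, -13, -4], [-2, -11, -3], [1, 6, 2]].
P = C⁻¹(D − R) = [[3], [3], [0]].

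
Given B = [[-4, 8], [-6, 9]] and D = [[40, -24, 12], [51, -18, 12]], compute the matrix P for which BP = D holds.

P = [[-4, -6, 1], [3, -6, 2]]

Since B multiplies P on the left, P = B⁻¹D.
det B = 12, so B⁻¹ = [[3/4, -2/3], [1/2, -1/3]].
P = B⁻¹D = [[3/4, -2/3], [1/2, -1/3]] · [[40, -24, 12], [51, -18, 12]] = [[-4, -6, 1], [3, -6, 2]].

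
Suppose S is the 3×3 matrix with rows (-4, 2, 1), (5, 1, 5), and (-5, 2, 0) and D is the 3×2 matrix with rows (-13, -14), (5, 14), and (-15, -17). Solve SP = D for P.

Left-multiplying both sides by S⁻¹ gives P = S⁻¹D.
det S = 5; the adjugate gives S⁻¹ = [[-2, 2/5, 9/5], [-5, 1, 5], [3, -2/5, -14/5]].
P = S⁻¹D = [[-2, 2/5, 9/5], [-5, 1, 5], [3, -2/5, -14/5]] · [[-13, -14], [5, 14], [-15, -17]] = [[1, 3], [-5, -1], [1, 0]].

P = [[1, 3], [-5, -1], [1, 0]]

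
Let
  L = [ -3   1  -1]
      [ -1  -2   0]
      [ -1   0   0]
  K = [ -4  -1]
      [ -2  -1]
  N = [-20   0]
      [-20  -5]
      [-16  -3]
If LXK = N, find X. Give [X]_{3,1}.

X = L⁻¹NK⁻¹ (apply L⁻¹ on the left and K⁻¹ on the right).
L has determinant 2; L⁻¹ = [[0, 0, -1], [0, -1/2, 1/2], [-1, -1/2, 7/2]].
det K = 2; the adjugate gives K⁻¹ = [[-1/2, 1/2], [1, -2]].
L⁻¹N = [[16, 3], [2, 1], [-26, -8]].
X = (L⁻¹N)K⁻¹ = [[-5, 2], [0, -1], [5, 3]].

5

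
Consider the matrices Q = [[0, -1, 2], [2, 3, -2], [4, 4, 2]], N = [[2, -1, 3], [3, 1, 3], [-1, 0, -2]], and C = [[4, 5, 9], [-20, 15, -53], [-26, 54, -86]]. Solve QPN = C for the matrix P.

P = [[-2, -1, 3], [-4, 5, 5], [-4, 3, -2]]

Isolating P: multiply by Q⁻¹ from the left and N⁻¹ from the right, so P = Q⁻¹CN⁻¹.
det Q = 4; the adjugate gives Q⁻¹ = [[7/2, 5/2, -1], [-3, -2, 1], [-1, -1, 1/2]].
det N = -4, so N⁻¹ = [[1/2, 1/2, 3/2], [-3/4, 1/4, -3/4], [-1/4, -1/4, -5/4]].
Q⁻¹C = [[-10, 1, -15], [2, 9, -7], [3, 7, 1]].
P = (Q⁻¹C)N⁻¹ = [[-2, -1, 3], [-4, 5, 5], [-4, 3, -2]].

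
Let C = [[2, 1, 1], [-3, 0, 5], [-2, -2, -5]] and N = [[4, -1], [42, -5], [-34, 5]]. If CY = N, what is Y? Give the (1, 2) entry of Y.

0

Since C multiplies Y on the left, Y = C⁻¹N.
det C = 1, so C⁻¹ = [[10, 3, 5], [-25, -8, -13], [6, 2, 3]].
Y = C⁻¹N = [[10, 3, 5], [-25, -8, -13], [6, 2, 3]] · [[4, -1], [42, -5], [-34, 5]] = [[-4, 0], [6, 0], [6, -1]].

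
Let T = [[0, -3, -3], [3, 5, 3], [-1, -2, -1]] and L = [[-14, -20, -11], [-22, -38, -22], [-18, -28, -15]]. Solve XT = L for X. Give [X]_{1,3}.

-1

Since T sits to the right of X, X = LT⁻¹.
T has determinant 3; T⁻¹ = [[1/3, 1, 2], [0, -1, -3], [-1/3, 1, 3]].
X = LT⁻¹ = [[-14, -20, -11], [-22, -38, -22], [-18, -28, -15]] · [[1/3, 1, 2], [0, -1, -3], [-1/3, 1, 3]] = [[-1, -5, -1], [0, -6, 4], [-1, -5, 3]].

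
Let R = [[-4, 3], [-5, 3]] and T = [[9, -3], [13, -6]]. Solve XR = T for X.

R is on the right of X, so right-multiply by R⁻¹: X = TR⁻¹.
det R = 3, so R⁻¹ = [[1, -1], [5/3, -4/3]].
X = TR⁻¹ = [[9, -3], [13, -6]] · [[1, -1], [5/3, -4/3]] = [[4, -5], [3, -5]].

X = [[4, -5], [3, -5]]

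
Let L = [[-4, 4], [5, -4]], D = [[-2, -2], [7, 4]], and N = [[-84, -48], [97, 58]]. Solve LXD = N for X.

X = L⁻¹ND⁻¹ (apply L⁻¹ on the left and D⁻¹ on the right).
det L = -4, so L⁻¹ = [[1, 1], [5/4, 1]].
D has determinant 6; D⁻¹ = [[2/3, 1/3], [-7/6, -1/3]].
L⁻¹N = [[13, 10], [-8, -2]].
X = (L⁻¹N)D⁻¹ = [[-3, 1], [-3, -2]].

X = [[-3, 1], [-3, -2]]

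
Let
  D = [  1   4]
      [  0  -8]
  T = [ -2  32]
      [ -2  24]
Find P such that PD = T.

P = [[-2, -5], [-2, -4]]

Right-multiplying both sides by D⁻¹ gives P = TD⁻¹.
det D = -8, so D⁻¹ = [[1, 1/2], [0, -1/8]].
P = TD⁻¹ = [[-2, 32], [-2, 24]] · [[1, 1/2], [0, -1/8]] = [[-2, -5], [-2, -4]].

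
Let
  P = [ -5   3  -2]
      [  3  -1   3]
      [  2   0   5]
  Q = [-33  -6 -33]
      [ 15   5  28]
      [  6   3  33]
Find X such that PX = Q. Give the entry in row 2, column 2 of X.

Left-multiplying both sides by P⁻¹ gives X = P⁻¹Q.
P has determinant -6; P⁻¹ = [[5/6, 5/2, -7/6], [3/2, 7/2, -3/2], [-1/3, -1, 2/3]].
X = P⁻¹Q = [[5/6, 5/2, -7/6], [3/2, 7/2, -3/2], [-1/3, -1, 2/3]] · [[-33, -6, -33], [15, 5, 28], [6, 3, 33]] = [[3, 4, 4], [-6, 4, -1], [0, -1, 5]].

4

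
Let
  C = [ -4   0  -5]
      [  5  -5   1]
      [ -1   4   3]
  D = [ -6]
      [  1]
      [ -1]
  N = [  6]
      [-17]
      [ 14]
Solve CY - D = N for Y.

CY = N + D = [[0], [-16], [13]].
Since C multiplies Y on the left, Y = C⁻¹(N + D).
det C = 1; the adjugate gives C⁻¹ = [[-19, -20, -25], [-16, -17, -21], [15, 16, 20]].
Y = C⁻¹(N + D) = [[-5], [-1], [4]].

Y = [[-5], [-1], [4]]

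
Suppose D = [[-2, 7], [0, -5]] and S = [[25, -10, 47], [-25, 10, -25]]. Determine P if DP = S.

P = [[5, -2, -6], [5, -2, 5]]

Left-multiplying both sides by D⁻¹ gives P = D⁻¹S.
det D = 10; the adjugate gives D⁻¹ = [[-1/2, -7/10], [0, -1/5]].
P = D⁻¹S = [[-1/2, -7/10], [0, -1/5]] · [[25, -10, 47], [-25, 10, -25]] = [[5, -2, -6], [5, -2, 5]].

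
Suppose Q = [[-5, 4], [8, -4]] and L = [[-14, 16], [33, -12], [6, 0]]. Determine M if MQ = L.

M = [[6, 2], [3, 6], [2, 2]]

Q is on the right of M, so right-multiply by Q⁻¹: M = LQ⁻¹.
Q has determinant -12; Q⁻¹ = [[1/3, 1/3], [2/3, 5/12]].
M = LQ⁻¹ = [[-14, 16], [33, -12], [6, 0]] · [[1/3, 1/3], [2/3, 5/12]] = [[6, 2], [3, 6], [2, 2]].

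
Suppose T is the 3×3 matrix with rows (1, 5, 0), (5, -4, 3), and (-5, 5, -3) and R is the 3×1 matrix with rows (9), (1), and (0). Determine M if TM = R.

M = [[4], [1], [-5]]

T is on the left of M, so left-multiply by T⁻¹: M = T⁻¹R.
det T = -3, so T⁻¹ = [[1, -5, -5], [0, 1, 1], [-5/3, 10, 29/3]].
M = T⁻¹R = [[1, -5, -5], [0, 1, 1], [-5/3, 10, 29/3]] · [[9], [1], [0]] = [[4], [1], [-5]].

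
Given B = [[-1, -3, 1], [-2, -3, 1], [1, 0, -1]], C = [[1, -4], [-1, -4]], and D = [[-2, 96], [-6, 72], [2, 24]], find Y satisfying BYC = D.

Y = [[-1, -5], [5, 5], [1, -1]]

Isolating Y: multiply by B⁻¹ from the left and C⁻¹ from the right, so Y = B⁻¹DC⁻¹.
B has determinant 3; B⁻¹ = [[1, -1, 0], [-1/3, 0, -1/3], [1, -1, -1]].
C has determinant -8; C⁻¹ = [[1/2, -1/2], [-1/8, -1/8]].
B⁻¹D = [[4, 24], [0, -40], [2, 0]].
Y = (B⁻¹D)C⁻¹ = [[-1, -5], [5, 5], [1, -1]].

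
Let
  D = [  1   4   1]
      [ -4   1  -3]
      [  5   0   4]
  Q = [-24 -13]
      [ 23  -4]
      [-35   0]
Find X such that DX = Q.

X = [[-3, 4], [-4, -3], [-5, -5]]

Since D multiplies X on the left, X = D⁻¹Q.
D has determinant 3; D⁻¹ = [[4/3, -16/3, -13/3], [1/3, -1/3, -1/3], [-5/3, 20/3, 17/3]].
X = D⁻¹Q = [[4/3, -16/3, -13/3], [1/3, -1/3, -1/3], [-5/3, 20/3, 17/3]] · [[-24, -13], [23, -4], [-35, 0]] = [[-3, 4], [-4, -3], [-5, -5]].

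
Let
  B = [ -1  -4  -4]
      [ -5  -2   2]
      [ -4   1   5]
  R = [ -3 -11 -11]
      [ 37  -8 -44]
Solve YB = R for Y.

Y = [[2, 1, -1], [2, -3, -6]]

Right-multiplying both sides by B⁻¹ gives Y = RB⁻¹.
det B = -4, so B⁻¹ = [[3, -4, 4], [-17/4, 21/4, -11/2], [13/4, -17/4, 9/2]].
Y = RB⁻¹ = [[-3, -11, -11], [37, -8, -44]] · [[3, -4, 4], [-17/4, 21/4, -11/2], [13/4, -17/4, 9/2]] = [[2, 1, -1], [2, -3, -6]].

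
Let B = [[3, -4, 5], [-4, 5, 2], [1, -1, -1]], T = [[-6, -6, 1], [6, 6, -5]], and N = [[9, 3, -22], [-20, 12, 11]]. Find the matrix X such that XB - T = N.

X = [[-3, -3, 0], [0, 4, 2]]

XB = N + T = [[3, -3, -21], [-14, 18, 6]].
B is on the right of X, so right-multiply by B⁻¹: X = (N + T)B⁻¹.
det B = -6, so B⁻¹ = [[1/2, 3/2, 11/2], [1/3, 4/3, 13/3], [1/6, 1/6, 1/6]].
X = (N + T)B⁻¹ = [[-3, -3, 0], [0, 4, 2]].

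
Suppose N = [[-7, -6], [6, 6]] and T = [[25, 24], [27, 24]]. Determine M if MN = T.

M = [[-1, 3], [-3, 1]]

Right-multiplying both sides by N⁻¹ gives M = TN⁻¹.
det N = -6, so N⁻¹ = [[-1, -1], [1, 7/6]].
M = TN⁻¹ = [[25, 24], [27, 24]] · [[-1, -1], [1, 7/6]] = [[-1, 3], [-3, 1]].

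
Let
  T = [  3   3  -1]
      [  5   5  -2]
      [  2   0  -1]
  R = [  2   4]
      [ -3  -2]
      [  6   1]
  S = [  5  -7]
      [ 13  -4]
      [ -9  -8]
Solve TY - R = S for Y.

Y = [[1, -2], [3, 2], [5, 3]]

TY = S + R = [[7, -3], [10, -6], [-3, -7]].
T is on the left of Y, so left-multiply by T⁻¹: Y = T⁻¹(S + R).
det T = -2; the adjugate gives T⁻¹ = [[5/2, -3/2, 1/2], [-1/2, 1/2, -1/2], [5, -3, 0]].
Y = T⁻¹(S + R) = [[1, -2], [3, 2], [5, 3]].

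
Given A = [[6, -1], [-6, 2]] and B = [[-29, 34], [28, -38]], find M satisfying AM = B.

M = [[-5, 5], [-1, -4]]

A is on the left of M, so left-multiply by A⁻¹: M = A⁻¹B.
det A = 6; the adjugate gives A⁻¹ = [[1/3, 1/6], [1, 1]].
M = A⁻¹B = [[1/3, 1/6], [1, 1]] · [[-29, 34], [28, -38]] = [[-5, 5], [-1, -4]].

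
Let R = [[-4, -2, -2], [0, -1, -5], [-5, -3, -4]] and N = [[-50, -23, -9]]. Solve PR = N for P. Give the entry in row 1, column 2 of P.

-5

Since R sits to the right of P, P = NR⁻¹.
det R = 4, so R⁻¹ = [[-11/4, -1/2, 2], [25/4, 3/2, -5], [-5/4, -1/2, 1]].
P = NR⁻¹ = [[-50, -23, -9]] · [[-11/4, -1/2, 2], [25/4, 3/2, -5], [-5/4, -1/2, 1]] = [[5, -5, 6]].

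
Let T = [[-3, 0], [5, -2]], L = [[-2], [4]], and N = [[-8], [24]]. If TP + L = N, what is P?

P = [[2], [-5]]

TP = N − L = [[-6], [20]].
T is on the left of P, so left-multiply by T⁻¹: P = T⁻¹(N − L).
T has determinant 6; T⁻¹ = [[-1/3, 0], [-5/6, -1/2]].
P = T⁻¹(N − L) = [[2], [-5]].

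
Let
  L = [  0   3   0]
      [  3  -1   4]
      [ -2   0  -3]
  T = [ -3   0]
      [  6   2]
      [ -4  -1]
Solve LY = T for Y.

Y = [[-1, 2], [-1, 0], [2, -1]]

Since L multiplies Y on the left, Y = L⁻¹T.
det L = 3; the adjugate gives L⁻¹ = [[1, 3, 4], [1/3, 0, 0], [-2/3, -2, -3]].
Y = L⁻¹T = [[1, 3, 4], [1/3, 0, 0], [-2/3, -2, -3]] · [[-3, 0], [6, 2], [-4, -1]] = [[-1, 2], [-1, 0], [2, -1]].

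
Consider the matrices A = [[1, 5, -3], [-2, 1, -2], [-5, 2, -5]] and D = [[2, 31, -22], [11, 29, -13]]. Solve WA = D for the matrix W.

W = [[6, -3, 2], [6, 5, -3]]

Since A sits to the right of W, W = DA⁻¹.
det A = -4; the adjugate gives A⁻¹ = [[1/4, -19/4, 7/4], [0, 5, -2], [-1/4, 27/4, -11/4]].
W = DA⁻¹ = [[2, 31, -22], [11, 29, -13]] · [[1/4, -19/4, 7/4], [0, 5, -2], [-1/4, 27/4, -11/4]] = [[6, -3, 2], [6, 5, -3]].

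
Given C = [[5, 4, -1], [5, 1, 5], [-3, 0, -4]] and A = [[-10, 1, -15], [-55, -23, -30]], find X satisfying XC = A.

Since C sits to the right of X, X = AC⁻¹.
det C = -3; the adjugate gives C⁻¹ = [[4/3, -16/3, -7], [-5/3, 23/3, 10], [-1, 4, 5]].
X = AC⁻¹ = [[-10, 1, -15], [-55, -23, -30]] · [[4/3, -16/3, -7], [-5/3, 23/3, 10], [-1, 4, 5]] = [[0, 1, 5], [-5, -3, 5]].

X = [[0, 1, 5], [-5, -3, 5]]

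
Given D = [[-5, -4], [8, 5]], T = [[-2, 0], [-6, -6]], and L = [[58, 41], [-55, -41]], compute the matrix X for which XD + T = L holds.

X = [[-4, 5], [5, -3]]

XD = L − T = [[60, 41], [-49, -35]].
D is on the right of X, so right-multiply by D⁻¹: X = (L − T)D⁻¹.
det D = 7, so D⁻¹ = [[5/7, 4/7], [-8/7, -5/7]].
X = (L − T)D⁻¹ = [[-4, 5], [5, -3]].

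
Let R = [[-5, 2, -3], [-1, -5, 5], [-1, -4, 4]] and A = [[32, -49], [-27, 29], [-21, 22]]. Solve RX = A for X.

Left-multiplying both sides by R⁻¹ gives X = R⁻¹A.
R has determinant 1; R⁻¹ = [[0, 4, -5], [-1, -23, 28], [-1, -22, 27]].
X = R⁻¹A = [[0, 4, -5], [-1, -23, 28], [-1, -22, 27]] · [[32, -49], [-27, 29], [-21, 22]] = [[-3, 6], [1, -2], [-5, 5]].

X = [[-3, 6], [1, -2], [-5, 5]]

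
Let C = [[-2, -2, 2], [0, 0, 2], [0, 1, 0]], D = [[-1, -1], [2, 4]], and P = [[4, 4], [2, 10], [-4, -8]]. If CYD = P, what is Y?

Isolating Y: multiply by C⁻¹ from the left and D⁻¹ from the right, so Y = C⁻¹PD⁻¹.
det C = 4; the adjugate gives C⁻¹ = [[-1/2, 1/2, -1], [0, 0, 1], [0, 1/2, 0]].
det D = -2, so D⁻¹ = [[-2, -1/2], [1, 1/2]].
C⁻¹P = [[3, 11], [-4, -8], [1, 5]].
Y = (C⁻¹P)D⁻¹ = [[5, 4], [0, -2], [3, 2]].

Y = [[5, 4], [0, -2], [3, 2]]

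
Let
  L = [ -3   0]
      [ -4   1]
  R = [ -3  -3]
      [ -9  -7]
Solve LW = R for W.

Since L multiplies W on the left, W = L⁻¹R.
det L = -3; the adjugate gives L⁻¹ = [[-1/3, 0], [-4/3, 1]].
W = L⁻¹R = [[-1/3, 0], [-4/3, 1]] · [[-3, -3], [-9, -7]] = [[1, 1], [-5, -3]].

W = [[1, 1], [-5, -3]]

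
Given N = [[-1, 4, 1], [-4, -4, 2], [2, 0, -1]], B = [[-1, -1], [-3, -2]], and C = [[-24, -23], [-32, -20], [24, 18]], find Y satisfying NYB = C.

Y = [[-1, -5], [4, 0], [4, -4]]

Y = N⁻¹CB⁻¹ (apply N⁻¹ on the left and B⁻¹ on the right).
N has determinant 4; N⁻¹ = [[1, 1, 3], [0, -1/4, -1/2], [2, 2, 5]].
det B = -1, so B⁻¹ = [[2, -1], [-3, 1]].
N⁻¹C = [[16, 11], [-4, -4], [8, 4]].
Y = (N⁻¹C)B⁻¹ = [[-1, -5], [4, 0], [4, -4]].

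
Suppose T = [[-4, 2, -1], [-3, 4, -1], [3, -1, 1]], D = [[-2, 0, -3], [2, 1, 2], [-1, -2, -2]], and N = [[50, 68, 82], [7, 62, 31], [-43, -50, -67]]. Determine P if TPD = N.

P = [[3, -4, 5], [4, -4, -4], [-2, 0, 2]]

P = T⁻¹ND⁻¹ (apply T⁻¹ on the left and D⁻¹ on the right).
T has determinant -3; T⁻¹ = [[-1, 1/3, -2/3], [0, 1/3, 1/3], [3, -2/3, 10/3]].
D has determinant 5; D⁻¹ = [[2/5, 6/5, 3/5], [2/5, 1/5, -2/5], [-3/5, -4/5, -2/5]].
T⁻¹N = [[-19, -14, -27], [-12, 4, -12], [2, -4, 2]].
P = (T⁻¹N)D⁻¹ = [[3, -4, 5], [4, -4, -4], [-2, 0, 2]].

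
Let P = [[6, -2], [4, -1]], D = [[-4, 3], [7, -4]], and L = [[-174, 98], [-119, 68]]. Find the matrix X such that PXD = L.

X = [[1, -4], [4, 1]]

X = P⁻¹LD⁻¹ (apply P⁻¹ on the left and D⁻¹ on the right).
det P = 2, so P⁻¹ = [[-1/2, 1], [-2, 3]].
det D = -5; the adjugate gives D⁻¹ = [[4/5, 3/5], [7/5, 4/5]].
P⁻¹L = [[-32, 19], [-9, 8]].
X = (P⁻¹L)D⁻¹ = [[1, -4], [4, 1]].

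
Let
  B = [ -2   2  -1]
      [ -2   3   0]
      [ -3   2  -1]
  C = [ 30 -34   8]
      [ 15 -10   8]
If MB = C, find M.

M = [[-6, -6, -2], [-5, 2, -3]]

Right-multiplying both sides by B⁻¹ gives M = CB⁻¹.
B has determinant -3; B⁻¹ = [[1, 0, -1], [2/3, 1/3, -2/3], [-5/3, 2/3, 2/3]].
M = CB⁻¹ = [[30, -34, 8], [15, -10, 8]] · [[1, 0, -1], [2/3, 1/3, -2/3], [-5/3, 2/3, 2/3]] = [[-6, -6, -2], [-5, 2, -3]].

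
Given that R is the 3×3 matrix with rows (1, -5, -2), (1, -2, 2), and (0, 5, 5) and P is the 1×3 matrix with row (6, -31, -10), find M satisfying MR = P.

Right-multiplying both sides by R⁻¹ gives M = PR⁻¹.
det R = -5; the adjugate gives R⁻¹ = [[4, -3, 14/5], [1, -1, 4/5], [-1, 1, -3/5]].
M = PR⁻¹ = [[6, -31, -10]] · [[4, -3, 14/5], [1, -1, 4/5], [-1, 1, -3/5]] = [[3, 3, -2]].

M = [[3, 3, -2]]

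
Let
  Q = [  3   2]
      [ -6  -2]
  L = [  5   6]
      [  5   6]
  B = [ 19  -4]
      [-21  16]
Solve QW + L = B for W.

W = [[4, 0], [1, -5]]

QW = B − L = [[14, -10], [-26, 10]].
Q is on the left of W, so left-multiply by Q⁻¹: W = Q⁻¹(B − L).
Q has determinant 6; Q⁻¹ = [[-1/3, -1/3], [1, 1/2]].
W = Q⁻¹(B − L) = [[4, 0], [1, -5]].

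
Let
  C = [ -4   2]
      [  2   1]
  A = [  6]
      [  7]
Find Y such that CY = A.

Left-multiplying both sides by C⁻¹ gives Y = C⁻¹A.
det C = -8; the adjugate gives C⁻¹ = [[-1/8, 1/4], [1/4, 1/2]].
Y = C⁻¹A = [[-1/8, 1/4], [1/4, 1/2]] · [[6], [7]] = [[1], [5]].

Y = [[1], [5]]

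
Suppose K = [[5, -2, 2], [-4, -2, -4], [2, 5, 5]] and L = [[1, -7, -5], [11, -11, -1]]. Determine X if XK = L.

X = [[-1, -3, -3], [1, -3, -3]]

Since K sits to the right of X, X = LK⁻¹.
det K = -6; the adjugate gives K⁻¹ = [[-5/3, -10/3, -2], [-2, -7/2, -2], [8/3, 29/6, 3]].
X = LK⁻¹ = [[1, -7, -5], [11, -11, -1]] · [[-5/3, -10/3, -2], [-2, -7/2, -2], [8/3, 29/6, 3]] = [[-1, -3, -3], [1, -3, -3]].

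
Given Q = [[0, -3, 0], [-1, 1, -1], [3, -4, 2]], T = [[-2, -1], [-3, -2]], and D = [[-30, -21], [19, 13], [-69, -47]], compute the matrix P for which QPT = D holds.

Left-multiply by Q⁻¹ and right-multiply by T⁻¹: P = Q⁻¹DT⁻¹.
det Q = 3; the adjugate gives Q⁻¹ = [[-2/3, 2, 1], [-1/3, 0, 0], [1/3, -3, -1]].
T has determinant 1; T⁻¹ = [[-2, 1], [3, -2]].
Q⁻¹D = [[-11, -7], [10, 7], [2, 1]].
P = (Q⁻¹D)T⁻¹ = [[1, 3], [1, -4], [-1, 0]].

P = [[1, 3], [1, -4], [-1, 0]]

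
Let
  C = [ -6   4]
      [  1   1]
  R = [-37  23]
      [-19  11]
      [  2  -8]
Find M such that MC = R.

C is on the right of M, so right-multiply by C⁻¹: M = RC⁻¹.
det C = -10, so C⁻¹ = [[-1/10, 2/5], [1/10, 3/5]].
M = RC⁻¹ = [[-37, 23], [-19, 11], [2, -8]] · [[-1/10, 2/5], [1/10, 3/5]] = [[6, -1], [3, -1], [-1, -4]].

M = [[6, -1], [3, -1], [-1, -4]]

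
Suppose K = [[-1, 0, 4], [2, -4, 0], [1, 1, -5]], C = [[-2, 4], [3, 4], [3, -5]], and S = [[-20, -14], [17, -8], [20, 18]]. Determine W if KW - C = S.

KW = S + C = [[-22, -10], [20, -4], [23, 13]].
K is on the left of W, so left-multiply by K⁻¹: W = K⁻¹(S + C).
K has determinant 4; K⁻¹ = [[5, 1, 4], [5/2, 1/4, 2], [3/2, 1/4, 1]].
W = K⁻¹(S + C) = [[2, -2], [-4, 0], [-5, -3]].

W = [[2, -2], [-4, 0], [-5, -3]]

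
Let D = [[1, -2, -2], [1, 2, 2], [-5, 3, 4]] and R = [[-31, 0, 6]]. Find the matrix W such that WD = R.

W = [[4, -5, 6]]

D is on the right of W, so right-multiply by D⁻¹: W = RD⁻¹.
D has determinant 4; D⁻¹ = [[1/2, 1/2, 0], [-7/2, -3/2, -1], [13/4, 7/4, 1]].
W = RD⁻¹ = [[-31, 0, 6]] · [[1/2, 1/2, 0], [-7/2, -3/2, -1], [13/4, 7/4, 1]] = [[4, -5, 6]].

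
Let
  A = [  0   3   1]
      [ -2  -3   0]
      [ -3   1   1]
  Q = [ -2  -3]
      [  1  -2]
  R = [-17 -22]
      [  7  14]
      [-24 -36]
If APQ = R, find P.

P = [[-4, -1], [4, 1], [-4, -4]]

Left-multiply by A⁻¹ and right-multiply by Q⁻¹: P = A⁻¹RQ⁻¹.
A has determinant -5; A⁻¹ = [[3/5, 2/5, -3/5], [-2/5, -3/5, 2/5], [11/5, 9/5, -6/5]].
Q has determinant 7; Q⁻¹ = [[-2/7, 3/7], [-1/7, -2/7]].
A⁻¹R = [[7, 14], [-7, -14], [4, 20]].
P = (A⁻¹R)Q⁻¹ = [[-4, -1], [4, 1], [-4, -4]].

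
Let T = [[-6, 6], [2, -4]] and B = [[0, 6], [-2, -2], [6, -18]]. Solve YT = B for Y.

T is on the right of Y, so right-multiply by T⁻¹: Y = BT⁻¹.
det T = 12, so T⁻¹ = [[-1/3, -1/2], [-1/6, -1/2]].
Y = BT⁻¹ = [[0, 6], [-2, -2], [6, -18]] · [[-1/3, -1/2], [-1/6, -1/2]] = [[-1, -3], [1, 2], [1, 6]].

Y = [[-1, -3], [1, 2], [1, 6]]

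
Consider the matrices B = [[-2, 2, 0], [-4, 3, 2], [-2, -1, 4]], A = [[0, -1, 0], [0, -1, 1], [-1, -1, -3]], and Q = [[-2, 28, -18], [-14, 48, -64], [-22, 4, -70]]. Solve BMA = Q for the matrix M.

M = B⁻¹QA⁻¹ (apply B⁻¹ on the left and A⁻¹ on the right).
det B = -4; the adjugate gives B⁻¹ = [[-7/2, 2, -1], [-3, 2, -1], [-5/2, 3/2, -1/2]].
A has determinant 1; A⁻¹ = [[4, -3, -1], [-1, 0, 0], [-1, 1, 0]].
B⁻¹Q = [[1, -6, 5], [0, 8, -4], [-5, 0, -16]].
M = (B⁻¹Q)A⁻¹ = [[5, 2, -1], [-4, -4, 0], [-4, -1, 5]].

M = [[5, 2, -1], [-4, -4, 0], [-4, -1, 5]]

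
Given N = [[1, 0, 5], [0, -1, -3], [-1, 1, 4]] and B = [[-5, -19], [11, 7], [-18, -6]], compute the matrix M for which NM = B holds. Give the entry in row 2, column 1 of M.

-5

Left-multiplying both sides by N⁻¹ gives M = N⁻¹B.
det N = -6; the adjugate gives N⁻¹ = [[1/6, -5/6, -5/6], [-1/2, -3/2, -1/2], [1/6, 1/6, 1/6]].
M = N⁻¹B = [[1/6, -5/6, -5/6], [-1/2, -3/2, -1/2], [1/6, 1/6, 1/6]] · [[-5, -19], [11, 7], [-18, -6]] = [[5, -4], [-5, 2], [-2, -3]].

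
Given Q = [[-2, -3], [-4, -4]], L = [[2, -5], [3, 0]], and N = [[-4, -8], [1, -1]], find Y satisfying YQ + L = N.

Y = [[-3, 3], [-1, 1]]

YQ = N − L = [[-6, -3], [-2, -1]].
Right-multiplying both sides by Q⁻¹ gives Y = (N − L)Q⁻¹.
Q has determinant -4; Q⁻¹ = [[1, -3/4], [-1, 1/2]].
Y = (N − L)Q⁻¹ = [[-3, 3], [-1, 1]].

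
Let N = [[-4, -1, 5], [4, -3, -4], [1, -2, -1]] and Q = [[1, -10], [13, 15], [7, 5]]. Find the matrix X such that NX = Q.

Since N multiplies X on the left, X = N⁻¹Q.
det N = -5, so N⁻¹ = [[1, 11/5, -19/5], [0, 1/5, -4/5], [1, 9/5, -16/5]].
X = N⁻¹Q = [[1, 11/5, -19/5], [0, 1/5, -4/5], [1, 9/5, -16/5]] · [[1, -10], [13, 15], [7, 5]] = [[3, 4], [-3, -1], [2, 1]].

X = [[3, 4], [-3, -1], [2, 1]]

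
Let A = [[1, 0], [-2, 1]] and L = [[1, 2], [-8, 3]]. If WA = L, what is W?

Since A sits to the right of W, W = LA⁻¹.
det A = 1, so A⁻¹ = [[1, 0], [2, 1]].
W = LA⁻¹ = [[1, 2], [-8, 3]] · [[1, 0], [2, 1]] = [[5, 2], [-2, 3]].

W = [[5, 2], [-2, 3]]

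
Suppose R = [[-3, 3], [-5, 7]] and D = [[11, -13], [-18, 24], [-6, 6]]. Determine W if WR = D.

W = [[-2, -1], [1, 3], [2, 0]]

R is on the right of W, so right-multiply by R⁻¹: W = DR⁻¹.
det R = -6; the adjugate gives R⁻¹ = [[-7/6, 1/2], [-5/6, 1/2]].
W = DR⁻¹ = [[11, -13], [-18, 24], [-6, 6]] · [[-7/6, 1/2], [-5/6, 1/2]] = [[-2, -1], [1, 3], [2, 0]].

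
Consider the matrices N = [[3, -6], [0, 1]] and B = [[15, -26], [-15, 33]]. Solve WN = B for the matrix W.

W = [[5, 4], [-5, 3]]

Since N sits to the right of W, W = BN⁻¹.
det N = 3, so N⁻¹ = [[1/3, 2], [0, 1]].
W = BN⁻¹ = [[15, -26], [-15, 33]] · [[1/3, 2], [0, 1]] = [[5, 4], [-5, 3]].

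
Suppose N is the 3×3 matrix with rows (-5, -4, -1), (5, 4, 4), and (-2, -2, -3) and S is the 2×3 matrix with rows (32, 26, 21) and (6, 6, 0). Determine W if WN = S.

Since N sits to the right of W, W = SN⁻¹.
N has determinant -6; N⁻¹ = [[2/3, 5/3, 2], [-7/6, -13/6, -5/2], [1/3, 1/3, 0]].
W = SN⁻¹ = [[32, 26, 21], [6, 6, 0]] · [[2/3, 5/3, 2], [-7/6, -13/6, -5/2], [1/3, 1/3, 0]] = [[-2, 4, -1], [-3, -3, -3]].

W = [[-2, 4, -1], [-3, -3, -3]]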